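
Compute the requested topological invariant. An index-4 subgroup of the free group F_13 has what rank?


Nielsen-Schreier: an index-n subgroup of F_r is free of rank 1 + n(r-1).
Equivalently: chi(cover) = n*chi(base); chi(vee_r S^1) = 1 - 13 = -12.
chi(E) = 4*(-12) = -48; rank = 1 - chi(E) = 1 - (-48) = 49.
rank = 1 + 4*(13-1) = 1 + 48 = 49

49


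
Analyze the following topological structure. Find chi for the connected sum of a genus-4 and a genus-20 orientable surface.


chi(Sigma_4) = 2 - 2*4 = -6
chi(Sigma_20) = 2 - 2*20 = -38
For surfaces: chi(A#B) = chi(A) + chi(B) - 2.
chi = -6 + -38 - 2 = -46

-46


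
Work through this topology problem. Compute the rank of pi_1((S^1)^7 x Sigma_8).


pi_1(A x B) = pi_1(A) x pi_1(B); rank of abelianization = b_1.
b_1(T^7) = 7, b_1(Sigma_8) = 2*8 = 16.
b_1(product) = 7 + 16 = 23

23


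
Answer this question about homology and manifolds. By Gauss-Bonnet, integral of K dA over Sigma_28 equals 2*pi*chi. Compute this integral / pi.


Gauss-Bonnet: integral K dA = 2*pi*chi(M).
chi(Sigma_28) = 2 - 2*28 = -54.
(integral K dA)/pi = 2*chi = 2*(-54) = -108

-108


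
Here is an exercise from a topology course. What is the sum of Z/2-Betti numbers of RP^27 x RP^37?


dim H^*(RP^n; Z/2) = n+1 (one Z/2 in each degree 0..n).
Total Betti number is multiplicative.
Total = (27+1) * (37+1) = 28 * 38 = 1064

1064


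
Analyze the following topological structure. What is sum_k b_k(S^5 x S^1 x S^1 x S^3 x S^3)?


Total Betti number is multiplicative under products.
Each S^d (d>=1) has total Betti number 2.
There are 5 sphere factors.
Total = 2^5 = 32

32


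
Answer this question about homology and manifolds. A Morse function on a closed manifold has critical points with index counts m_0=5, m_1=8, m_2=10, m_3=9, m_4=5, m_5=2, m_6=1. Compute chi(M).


Morse theory: chi(M) = sum_k (-1)^k m_k where m_k = #(index-k critical points).
= (5) + (-8) + (10) + (-9) + (5) + (-2) + (1) = 2

2


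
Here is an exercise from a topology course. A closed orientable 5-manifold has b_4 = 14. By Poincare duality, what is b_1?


Poincare duality for closed orientable n-manifolds: b_k = b_{n-k}.
Here n = 5, so b_1 = b_4 = 14

14


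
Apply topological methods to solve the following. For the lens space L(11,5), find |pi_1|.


pi_1(L(p,q)) = Z/pZ for any q coprime to p.
|pi_1(L(11,5))| = 11

11


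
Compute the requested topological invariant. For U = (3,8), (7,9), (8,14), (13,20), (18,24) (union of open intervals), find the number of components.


Sort and merge overlapping open intervals.
Merged: (3,24).
Number of components = 1

1


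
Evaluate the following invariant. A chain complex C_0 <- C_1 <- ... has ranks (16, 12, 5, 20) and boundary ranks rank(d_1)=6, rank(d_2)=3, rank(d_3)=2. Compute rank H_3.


rank H_k = rank(ker d_k) - rank(im d_{k+1}).
rank(ker d_3) = rank(C_3) - rank(d_3) = 20 - 2 = 18.
rank(im d_{3+1}) = 0.
rank H_3 = 18 - 0 = 18

18


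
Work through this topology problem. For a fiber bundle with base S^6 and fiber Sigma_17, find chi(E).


chi(S^6) = 2 (n even), chi(Sigma_17) = 2 - 2*17 = -32.
chi(E) = 2 * (-32) = -64

-64


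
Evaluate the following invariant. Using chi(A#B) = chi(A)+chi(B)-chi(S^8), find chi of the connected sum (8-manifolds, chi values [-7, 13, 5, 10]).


For n-manifolds: chi(A#B) = chi(A) + chi(B) - chi(S^8).
chi(S^8) = 1 + (-1)^8 = 2.
chi(#) = (sum chi_i) - (4-1)*chi(S^8) = 21 - 3*2 = 15

15


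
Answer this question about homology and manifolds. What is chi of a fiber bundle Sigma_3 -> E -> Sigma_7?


For a fiber bundle F -> E -> B (with CW structure): chi(E) = chi(B) * chi(F).
chi(Sigma_7) = -12, chi(Sigma_3) = -4.
chi(E) = (-12) * (-4) = 48

48


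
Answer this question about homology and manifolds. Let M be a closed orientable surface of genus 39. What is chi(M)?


For a closed orientable surface of genus g: chi = 2 - 2g.
Here g = 39.
chi = 2 - 2*39 = 2 - 78 = -76

-76


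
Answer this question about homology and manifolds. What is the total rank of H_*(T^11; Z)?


b_k(T^11) = C(11,k), so the sum over k is sum_k C(11,k) = 2^11.
Total = 2^11 = 2048

2048


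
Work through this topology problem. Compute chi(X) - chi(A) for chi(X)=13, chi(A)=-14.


Relative Euler characteristic: chi(X, A) = chi(X) - chi(A).
= 13 - (-14) = 27

27


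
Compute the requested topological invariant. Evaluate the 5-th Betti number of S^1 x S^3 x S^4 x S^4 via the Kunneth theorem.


Each S^d has Poincare polynomial 1 + t^d.
The product S^1 x S^3 x S^4 x S^4 has Poincare polynomial prod(1+t^d_i).
Expanding: b_0=1, b_1=1, b_3=1, b_4=3, b_5=2, b_7=2, b_8=3, b_9=1, b_11=1, b_12=1.
b_5 = 2

2


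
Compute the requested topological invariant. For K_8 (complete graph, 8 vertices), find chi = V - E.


K_8: V = 8, E = C(8,2) = 28.
chi = V - E = 8 - 28 = -20

-20


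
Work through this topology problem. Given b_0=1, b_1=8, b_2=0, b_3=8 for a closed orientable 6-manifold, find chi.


By Poincare duality b_k = b_{6-k}, so full Betti numbers: b_0=1, b_1=8, b_2=0, b_3=8, b_4=0, b_5=8, b_6=1.
chi = sum (-1)^k b_k = -22

-22


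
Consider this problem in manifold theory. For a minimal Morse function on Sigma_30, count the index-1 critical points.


A perfect Morse function has m_k = b_k.
For Sigma_30: b_0=1, b_1=2g=60, b_2=1.
Saddles m_1 = 2g = 60

60


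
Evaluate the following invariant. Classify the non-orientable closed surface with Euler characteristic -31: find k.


chi = 2 - k for closed non-orientable surfaces with k crosscaps.
-31 = 2 - k
k = 2 - (-31) = 33

33


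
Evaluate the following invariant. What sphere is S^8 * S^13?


Join of spheres: S^m * S^n = S^{m+n+1}.
dim = 8 + 13 + 1 = 22

22


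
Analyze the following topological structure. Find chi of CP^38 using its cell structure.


CP^38 has one cell in each even dimension 0, 2, ..., 2*38 (38+1 cells total).
All cells are even-dimensional, so chi = number of cells.
chi = 38 + 1 = 39

39


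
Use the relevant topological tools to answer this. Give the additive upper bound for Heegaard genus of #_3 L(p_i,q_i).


Heegaard genus satisfies g(A#B) <= g(A) + g(B).
Each lens space has g = 1.
Upper bound: 3 * 1 = 3

3


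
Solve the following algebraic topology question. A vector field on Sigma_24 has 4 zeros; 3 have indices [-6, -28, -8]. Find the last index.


Poincare-Hopf: sum of indices = chi(M).
chi(Sigma_24) = 2 - 2*24 = -46.
Sum of known indices = -42.
x = chi - (sum known) = -46 - (-42) = -4

-4


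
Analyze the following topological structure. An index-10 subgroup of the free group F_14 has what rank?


Nielsen-Schreier: an index-n subgroup of F_r is free of rank 1 + n(r-1).
Equivalently: chi(cover) = n*chi(base); chi(vee_r S^1) = 1 - 14 = -13.
chi(E) = 10*(-13) = -130; rank = 1 - chi(E) = 1 - (-130) = 131.
rank = 1 + 10*(14-1) = 1 + 130 = 131

131


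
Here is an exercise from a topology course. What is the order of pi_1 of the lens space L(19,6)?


pi_1(L(p,q)) = Z/pZ for any q coprime to p.
|pi_1(L(19,6))| = 19

19


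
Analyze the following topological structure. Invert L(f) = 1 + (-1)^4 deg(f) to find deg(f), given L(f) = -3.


L(f) = 1 + (-1)^4 deg(f) on S^4.
-3 = 1 + (-1)^4 * deg(f)
(-1)^4 * deg(f) = -4
deg(f) = -4

-4


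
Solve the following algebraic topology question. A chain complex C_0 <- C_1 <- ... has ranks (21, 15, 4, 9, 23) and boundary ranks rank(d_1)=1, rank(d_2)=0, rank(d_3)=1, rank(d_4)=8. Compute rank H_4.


rank H_k = rank(ker d_k) - rank(im d_{k+1}).
rank(ker d_4) = rank(C_4) - rank(d_4) = 23 - 8 = 15.
rank(im d_{4+1}) = 0.
rank H_4 = 15 - 0 = 15

15


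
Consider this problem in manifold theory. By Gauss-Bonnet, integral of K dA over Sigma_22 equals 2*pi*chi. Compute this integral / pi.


Gauss-Bonnet: integral K dA = 2*pi*chi(M).
chi(Sigma_22) = 2 - 2*22 = -42.
(integral K dA)/pi = 2*chi = 2*(-42) = -84

-84


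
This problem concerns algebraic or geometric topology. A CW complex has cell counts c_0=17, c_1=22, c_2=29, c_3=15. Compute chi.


chi = sum_k (-1)^k c_k.
= (-1)^0*17 + (-1)^1*22 + (-1)^2*29 + (-1)^3*15
= (17) + (-22) + (29) + (-15)
= 9

9


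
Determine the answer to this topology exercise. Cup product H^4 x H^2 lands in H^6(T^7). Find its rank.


Cup product: H^p x H^q -> H^{p+q}; here p+q = 4+2 = 6.
rank H^k(T^n) = C(n,k).
C(7,6) = 7

7


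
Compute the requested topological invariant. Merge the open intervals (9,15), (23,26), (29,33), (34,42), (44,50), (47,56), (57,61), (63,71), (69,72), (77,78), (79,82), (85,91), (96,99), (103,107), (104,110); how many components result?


Sort and merge overlapping open intervals.
Merged: (9,15), (23,26), (29,33), (34,42), (44,56), (57,61), (63,72), (77,78), (79,82), (85,91), (96,99), (103,110).
Number of components = 12

12


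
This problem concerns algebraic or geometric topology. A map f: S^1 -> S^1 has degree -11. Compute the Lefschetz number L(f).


On S^1: L(f) = tr(f_0*) + (-1)^1 tr(f_1*) = 1 + (-1)^1 * deg(f).
L(f) = 1 + (-1)^1 * -11 = 1 + 11 = 12

12


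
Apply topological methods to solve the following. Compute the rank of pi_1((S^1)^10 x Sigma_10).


pi_1(A x B) = pi_1(A) x pi_1(B); rank of abelianization = b_1.
b_1(T^10) = 10, b_1(Sigma_10) = 2*10 = 20.
b_1(product) = 10 + 20 = 30

30


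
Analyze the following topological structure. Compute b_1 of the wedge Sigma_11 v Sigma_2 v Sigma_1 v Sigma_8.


For a wedge X v Y: reduced H_k(X v Y) = H_k(X) + H_k(Y).
Each Sigma_g contributes b_1 = 2g.
b_1 = 22 + 4 + 2 + 16 = 44

44


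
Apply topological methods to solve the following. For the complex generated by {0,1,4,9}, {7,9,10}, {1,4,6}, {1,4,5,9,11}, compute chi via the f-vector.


Enumerate all faces; f-vector: f_0=9, f_1=18, f_2=15, f_3=6, f_4=1.
chi = sum (-1)^k f_k = 1

1


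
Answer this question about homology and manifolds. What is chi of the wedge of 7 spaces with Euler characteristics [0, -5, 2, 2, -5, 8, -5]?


chi(A v B) = chi(A) + chi(B) - 1 (one point identified).
For 7 spaces: chi = (sum chi_i) - (7 - 1).
sum = -3; chi = -3 - 6 = -9

-9


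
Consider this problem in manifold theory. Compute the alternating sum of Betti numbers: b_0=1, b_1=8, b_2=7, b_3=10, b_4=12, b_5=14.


chi = sum_k (-1)^k b_k.
= (1) + (-8) + (7) + (-10) + (12) + (-14)
= -12

-12


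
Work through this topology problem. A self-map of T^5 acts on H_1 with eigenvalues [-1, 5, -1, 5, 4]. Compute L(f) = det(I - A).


For a torus self-map: L(f) = det(I - A) where A acts on H_1.
L(f) = (1--1) * (1-5) * (1--1) * (1-5) * (1-4) = 2 * -4 * 2 * -4 * -3 = -192

-192


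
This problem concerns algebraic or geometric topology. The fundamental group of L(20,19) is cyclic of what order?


pi_1(L(p,q)) = Z/pZ for any q coprime to p.
|pi_1(L(20,19))| = 20

20


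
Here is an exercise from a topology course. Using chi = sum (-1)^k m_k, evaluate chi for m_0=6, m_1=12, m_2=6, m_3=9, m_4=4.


Morse theory: chi(M) = sum_k (-1)^k m_k where m_k = #(index-k critical points).
= (6) + (-12) + (6) + (-9) + (4) = -5

-5


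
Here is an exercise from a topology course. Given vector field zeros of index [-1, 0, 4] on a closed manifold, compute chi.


Poincare-Hopf: chi(M) = sum of indices of zeros.
chi = (-1) + (0) + (4) = 3

3


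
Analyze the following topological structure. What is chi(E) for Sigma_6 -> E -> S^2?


chi(S^2) = 2 (n even), chi(Sigma_6) = 2 - 2*6 = -10.
chi(E) = 2 * (-10) = -20

-20


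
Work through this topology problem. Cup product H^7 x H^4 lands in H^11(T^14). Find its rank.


Cup product: H^p x H^q -> H^{p+q}; here p+q = 7+4 = 11.
rank H^k(T^n) = C(n,k).
C(14,11) = 364

364


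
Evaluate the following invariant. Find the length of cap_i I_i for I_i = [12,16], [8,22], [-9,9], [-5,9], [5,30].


Intersection = [max(a_i), min(b_i)] = [12, 9].
Since 12 > 9, the intersection is empty.
Length = 0

0


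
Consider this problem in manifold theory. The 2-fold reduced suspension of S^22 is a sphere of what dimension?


Each suspension raises dimension by 1: Sigma S^n = S^{n+1}.
Sigma^2 S^22 = S^{22+2} = S^24

24


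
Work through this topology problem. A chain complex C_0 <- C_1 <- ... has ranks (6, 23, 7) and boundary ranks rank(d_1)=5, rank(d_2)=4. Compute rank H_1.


rank H_k = rank(ker d_k) - rank(im d_{k+1}).
rank(ker d_1) = rank(C_1) - rank(d_1) = 23 - 5 = 18.
rank(im d_{1+1}) = 4.
rank H_1 = 18 - 4 = 14

14


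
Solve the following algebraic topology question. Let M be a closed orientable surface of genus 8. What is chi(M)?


For a closed orientable surface of genus g: chi = 2 - 2g.
Here g = 8.
chi = 2 - 2*8 = 2 - 16 = -14

-14


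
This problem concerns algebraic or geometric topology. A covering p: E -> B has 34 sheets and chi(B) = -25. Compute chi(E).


For a finite covering: chi(E) = (number of sheets) * chi(B).
chi(E) = 34 * (-25) = -850

-850


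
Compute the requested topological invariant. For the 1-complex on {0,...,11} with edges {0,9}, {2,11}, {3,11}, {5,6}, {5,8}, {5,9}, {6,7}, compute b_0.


Run DFS/union-find over 12 vertices.
V = 12, E = 7.
Number of components = 5

5


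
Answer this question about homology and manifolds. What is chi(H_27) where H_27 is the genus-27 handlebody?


A genus-g handlebody deformation retracts to a wedge of g circles.
chi(vee_g S^1) = 1 - g.
chi(H_27) = 1 - 27 = -26

-26


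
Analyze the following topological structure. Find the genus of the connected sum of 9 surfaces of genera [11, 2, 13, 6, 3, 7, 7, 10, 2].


Genus is additive under connected sum of orientable surfaces.
g = 11 + 2 + 13 + 6 + 3 + 7 + 7 + 10 + 2 = 61

61


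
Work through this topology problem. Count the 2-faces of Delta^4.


Delta^4 has 4+1 vertices. A 2-face is a choice of 2+1 vertices.
f_2 = C(4+1, 2+1) = C(5,3) = 10

10


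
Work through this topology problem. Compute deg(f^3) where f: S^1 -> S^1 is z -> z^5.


deg(f) = 5. Degree is multiplicative: deg(f^3) = (deg f)^3.
deg(f^3) = (5)^3 = 125

125


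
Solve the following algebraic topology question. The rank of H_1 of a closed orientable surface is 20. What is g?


For a closed orientable surface: b_1 = 2g.
20 = 2g
g = 20 / 2 = 10

10


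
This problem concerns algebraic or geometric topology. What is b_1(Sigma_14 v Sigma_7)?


For a wedge: H_1(A v B) = H_1(A) + H_1(B).
b_1(Sigma_14) = 28, b_1(Sigma_7) = 14.
b_1 = 28 + 14 = 42

42


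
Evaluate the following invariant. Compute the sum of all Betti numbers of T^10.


b_k(T^10) = C(10,k), so the sum over k is sum_k C(10,k) = 2^10.
Total = 2^10 = 1024

1024


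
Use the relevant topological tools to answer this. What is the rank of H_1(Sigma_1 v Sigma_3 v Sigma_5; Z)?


For a wedge X v Y: reduced H_k(X v Y) = H_k(X) + H_k(Y).
Each Sigma_g contributes b_1 = 2g.
b_1 = 2 + 6 + 10 = 18

18


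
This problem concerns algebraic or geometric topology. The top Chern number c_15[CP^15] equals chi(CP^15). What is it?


For any closed oriented manifold, <e(TM),[M]> = chi(M).
chi(CP^15) = 15+1 = 16

16


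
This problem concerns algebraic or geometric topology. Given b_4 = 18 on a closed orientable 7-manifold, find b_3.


Poincare duality for closed orientable n-manifolds: b_k = b_{n-k}.
Here n = 7, so b_3 = b_4 = 18

18


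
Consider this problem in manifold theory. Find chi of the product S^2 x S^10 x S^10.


chi is multiplicative: chi(X x Y) = chi(X) chi(Y).
Each even-dim sphere has chi = 2. There are 3 factors.
chi = 2^3 = 8

8


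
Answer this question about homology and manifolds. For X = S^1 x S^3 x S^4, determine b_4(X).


Each S^d has Poincare polynomial 1 + t^d.
The product S^1 x S^3 x S^4 has Poincare polynomial prod(1+t^d_i).
Expanding: b_0=1, b_1=1, b_3=1, b_4=2, b_5=1, b_7=1, b_8=1.
b_4 = 2

2


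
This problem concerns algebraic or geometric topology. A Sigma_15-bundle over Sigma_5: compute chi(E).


For a fiber bundle F -> E -> B (with CW structure): chi(E) = chi(B) * chi(F).
chi(Sigma_5) = -8, chi(Sigma_15) = -28.
chi(E) = (-8) * (-28) = 224

224


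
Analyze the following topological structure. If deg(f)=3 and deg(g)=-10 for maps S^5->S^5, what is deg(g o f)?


Degree is multiplicative under composition: deg(g o f) = deg(g) * deg(f).
= -10 * 3 = -30

-30


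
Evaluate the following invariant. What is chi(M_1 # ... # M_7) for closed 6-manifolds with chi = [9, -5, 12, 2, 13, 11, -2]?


For n-manifolds: chi(A#B) = chi(A) + chi(B) - chi(S^6).
chi(S^6) = 1 + (-1)^6 = 2.
chi(#) = (sum chi_i) - (7-1)*chi(S^6) = 40 - 6*2 = 28

28


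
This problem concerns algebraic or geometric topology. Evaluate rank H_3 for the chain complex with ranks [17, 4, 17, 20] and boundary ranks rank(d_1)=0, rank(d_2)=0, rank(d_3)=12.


rank H_k = rank(ker d_k) - rank(im d_{k+1}).
rank(ker d_3) = rank(C_3) - rank(d_3) = 20 - 12 = 8.
rank(im d_{3+1}) = 0.
rank H_3 = 8 - 0 = 8

8


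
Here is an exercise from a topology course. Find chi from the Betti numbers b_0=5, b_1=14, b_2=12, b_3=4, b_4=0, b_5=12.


chi = sum_k (-1)^k b_k.
= (5) + (-14) + (12) + (-4) + (0) + (-12)
= -13

-13


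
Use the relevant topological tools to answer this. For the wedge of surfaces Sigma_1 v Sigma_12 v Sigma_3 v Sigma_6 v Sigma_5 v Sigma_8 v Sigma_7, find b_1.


For a wedge X v Y: reduced H_k(X v Y) = H_k(X) + H_k(Y).
Each Sigma_g contributes b_1 = 2g.
b_1 = 2 + 24 + 6 + 12 + 10 + 16 + 14 = 84

84


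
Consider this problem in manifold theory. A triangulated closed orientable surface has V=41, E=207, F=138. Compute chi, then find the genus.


chi = V - E + F = 41 - 207 + 138 = -28
For orientable closed surface: chi = 2 - 2g, so g = (2 - chi)/2.
g = (2 - (-28)) / 2 = 30 / 2 = 15

15


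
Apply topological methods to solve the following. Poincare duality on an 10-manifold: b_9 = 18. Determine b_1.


Poincare duality for closed orientable n-manifolds: b_k = b_{n-k}.
Here n = 10, so b_1 = b_9 = 18

18


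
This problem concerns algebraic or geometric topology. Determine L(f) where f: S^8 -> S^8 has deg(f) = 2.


On S^8: L(f) = tr(f_0*) + (-1)^8 tr(f_8*) = 1 + (-1)^8 * deg(f).
L(f) = 1 + (-1)^8 * 2 = 1 + 2 = 3

3


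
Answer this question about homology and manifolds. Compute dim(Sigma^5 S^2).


Each suspension raises dimension by 1: Sigma S^n = S^{n+1}.
Sigma^5 S^2 = S^{2+5} = S^7

7


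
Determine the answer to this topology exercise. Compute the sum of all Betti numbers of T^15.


b_k(T^15) = C(15,k), so the sum over k is sum_k C(15,k) = 2^15.
Total = 2^15 = 32768

32768


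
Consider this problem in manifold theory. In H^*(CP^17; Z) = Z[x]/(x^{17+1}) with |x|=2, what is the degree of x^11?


|x| = 2 in H^*(CP^n).
|x^11| = 11 * |x| = 11 * 2 = 22

22


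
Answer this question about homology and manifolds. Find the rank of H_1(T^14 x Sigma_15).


pi_1(A x B) = pi_1(A) x pi_1(B); rank of abelianization = b_1.
b_1(T^14) = 14, b_1(Sigma_15) = 2*15 = 30.
b_1(product) = 14 + 30 = 44

44


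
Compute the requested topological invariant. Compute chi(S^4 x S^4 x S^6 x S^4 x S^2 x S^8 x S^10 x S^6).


chi is multiplicative: chi(X x Y) = chi(X) chi(Y).
Each even-dim sphere has chi = 2. There are 8 factors.
chi = 2^8 = 256

256


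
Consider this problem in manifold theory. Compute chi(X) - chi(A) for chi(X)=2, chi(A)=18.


Relative Euler characteristic: chi(X, A) = chi(X) - chi(A).
= 2 - (18) = -16

-16


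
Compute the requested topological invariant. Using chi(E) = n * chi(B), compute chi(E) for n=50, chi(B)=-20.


For a finite covering: chi(E) = (number of sheets) * chi(B).
chi(E) = 50 * (-20) = -1000

-1000


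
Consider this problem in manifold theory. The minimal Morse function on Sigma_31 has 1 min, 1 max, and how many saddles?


A perfect Morse function has m_k = b_k.
For Sigma_31: b_0=1, b_1=2g=62, b_2=1.
Saddles m_1 = 2g = 62

62


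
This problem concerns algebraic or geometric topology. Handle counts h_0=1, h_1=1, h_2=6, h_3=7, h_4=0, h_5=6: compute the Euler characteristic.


Handles of index k contribute (-1)^k to chi (same as CW cells).
chi = (1) + (-1) + (6) + (-7) + (0) + (-6) = -7

-7


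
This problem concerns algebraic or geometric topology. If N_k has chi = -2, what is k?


chi = 2 - k for closed non-orientable surfaces with k crosscaps.
-2 = 2 - k
k = 2 - (-2) = 4

4


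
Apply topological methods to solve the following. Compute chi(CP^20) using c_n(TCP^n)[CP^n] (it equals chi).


For any closed oriented manifold, <e(TM),[M]> = chi(M).
chi(CP^20) = 20+1 = 21

21


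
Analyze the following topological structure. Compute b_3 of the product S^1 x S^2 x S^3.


Each S^d has Poincare polynomial 1 + t^d.
The product S^1 x S^2 x S^3 has Poincare polynomial prod(1+t^d_i).
Expanding: b_0=1, b_1=1, b_2=1, b_3=2, b_4=1, b_5=1, b_6=1.
b_3 = 2

2


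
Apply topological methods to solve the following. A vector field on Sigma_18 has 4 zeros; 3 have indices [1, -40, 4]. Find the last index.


Poincare-Hopf: sum of indices = chi(M).
chi(Sigma_18) = 2 - 2*18 = -34.
Sum of known indices = -35.
x = chi - (sum known) = -34 - (-35) = 1

1


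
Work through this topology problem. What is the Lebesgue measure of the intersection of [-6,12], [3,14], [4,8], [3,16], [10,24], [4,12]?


Intersection = [max(a_i), min(b_i)] = [10, 8].
Since 10 > 8, the intersection is empty.
Length = 0

0


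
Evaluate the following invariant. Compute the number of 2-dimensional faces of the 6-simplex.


Delta^6 has 6+1 vertices. A 2-face is a choice of 2+1 vertices.
f_2 = C(6+1, 2+1) = C(7,3) = 35

35


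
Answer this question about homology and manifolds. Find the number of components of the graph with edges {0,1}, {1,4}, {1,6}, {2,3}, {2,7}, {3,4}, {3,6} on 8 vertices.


Run DFS/union-find over 8 vertices.
V = 8, E = 7.
Number of components = 2

2


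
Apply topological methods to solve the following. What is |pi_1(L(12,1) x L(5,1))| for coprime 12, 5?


pi_1(X x Y) = pi_1(X) x pi_1(Y).
pi_1(L(12,1)) = Z/12, pi_1(L(5,1)) = Z/5.
|Z/12 x Z/5| = 12 * 5 = 60

60


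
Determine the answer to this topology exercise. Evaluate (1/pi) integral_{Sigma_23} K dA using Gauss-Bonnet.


Gauss-Bonnet: integral K dA = 2*pi*chi(M).
chi(Sigma_23) = 2 - 2*23 = -44.
(integral K dA)/pi = 2*chi = 2*(-44) = -88

-88


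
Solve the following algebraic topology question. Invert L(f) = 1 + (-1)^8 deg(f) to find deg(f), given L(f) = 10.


L(f) = 1 + (-1)^8 deg(f) on S^8.
10 = 1 + (-1)^8 * deg(f)
(-1)^8 * deg(f) = 9
deg(f) = 9

9


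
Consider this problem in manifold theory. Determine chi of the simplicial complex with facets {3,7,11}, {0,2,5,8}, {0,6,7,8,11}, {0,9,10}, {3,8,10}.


Enumerate all faces; f-vector: f_0=10, f_1=23, f_2=17, f_3=6, f_4=1.
chi = sum (-1)^k f_k = -1

-1


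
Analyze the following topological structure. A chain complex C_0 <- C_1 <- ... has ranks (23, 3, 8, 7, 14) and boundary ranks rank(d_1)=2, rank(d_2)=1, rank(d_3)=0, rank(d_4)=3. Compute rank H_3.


rank H_k = rank(ker d_k) - rank(im d_{k+1}).
rank(ker d_3) = rank(C_3) - rank(d_3) = 7 - 0 = 7.
rank(im d_{3+1}) = 3.
rank H_3 = 7 - 3 = 4

4


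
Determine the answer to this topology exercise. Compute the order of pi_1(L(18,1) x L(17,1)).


pi_1(X x Y) = pi_1(X) x pi_1(Y).
pi_1(L(18,1)) = Z/18, pi_1(L(17,1)) = Z/17.
|Z/18 x Z/17| = 18 * 17 = 306

306


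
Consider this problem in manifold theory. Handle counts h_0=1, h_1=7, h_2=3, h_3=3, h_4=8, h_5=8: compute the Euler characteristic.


Handles of index k contribute (-1)^k to chi (same as CW cells).
chi = (1) + (-7) + (3) + (-3) + (8) + (-8) = -6

-6


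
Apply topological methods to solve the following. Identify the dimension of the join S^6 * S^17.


Join of spheres: S^m * S^n = S^{m+n+1}.
dim = 6 + 17 + 1 = 24

24


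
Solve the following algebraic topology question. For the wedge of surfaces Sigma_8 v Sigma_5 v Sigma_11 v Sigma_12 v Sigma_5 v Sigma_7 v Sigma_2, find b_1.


For a wedge X v Y: reduced H_k(X v Y) = H_k(X) + H_k(Y).
Each Sigma_g contributes b_1 = 2g.
b_1 = 16 + 10 + 22 + 24 + 10 + 14 + 4 = 100

100


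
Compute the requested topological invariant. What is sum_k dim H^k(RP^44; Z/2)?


H^k(RP^44; Z/2) = Z/2 for each 0 <= k <= 44.
Total dimension = 44 + 1 = 45

45


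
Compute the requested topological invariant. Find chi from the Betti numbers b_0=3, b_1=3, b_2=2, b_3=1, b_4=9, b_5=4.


chi = sum_k (-1)^k b_k.
= (3) + (-3) + (2) + (-1) + (9) + (-4)
= 6

6


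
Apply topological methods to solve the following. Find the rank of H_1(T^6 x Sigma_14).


pi_1(A x B) = pi_1(A) x pi_1(B); rank of abelianization = b_1.
b_1(T^6) = 6, b_1(Sigma_14) = 2*14 = 28.
b_1(product) = 6 + 28 = 34

34


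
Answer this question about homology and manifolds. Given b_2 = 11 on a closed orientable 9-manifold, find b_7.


Poincare duality for closed orientable n-manifolds: b_k = b_{n-k}.
Here n = 9, so b_7 = b_2 = 11

11


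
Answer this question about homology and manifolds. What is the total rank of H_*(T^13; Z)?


b_k(T^13) = C(13,k), so the sum over k is sum_k C(13,k) = 2^13.
Total = 2^13 = 8192

8192


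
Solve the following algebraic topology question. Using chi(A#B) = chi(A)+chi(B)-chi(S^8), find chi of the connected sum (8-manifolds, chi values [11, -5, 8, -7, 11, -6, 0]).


For n-manifolds: chi(A#B) = chi(A) + chi(B) - chi(S^8).
chi(S^8) = 1 + (-1)^8 = 2.
chi(#) = (sum chi_i) - (7-1)*chi(S^8) = 12 - 6*2 = 0

0


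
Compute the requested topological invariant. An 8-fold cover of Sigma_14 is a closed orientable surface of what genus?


For an n-sheeted cover: chi(E) = n * chi(B).
chi(Sigma_14) = 2 - 2*14 = -26.
chi(E) = 8 * (-26) = -208.
genus(E) = (2 - chi(E))/2 = (2 - (-208))/2 = 210/2 = 105

105


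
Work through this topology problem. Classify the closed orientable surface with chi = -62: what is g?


chi = 2 - 2g for closed orientable surfaces.
-62 = 2 - 2g
2g = 2 - (-62) = 64
g = 32

32


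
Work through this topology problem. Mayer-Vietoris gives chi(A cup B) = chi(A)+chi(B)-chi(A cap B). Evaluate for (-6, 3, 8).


chi(A cup B) = chi(A) + chi(B) - chi(A cap B)
= -6 + (3) - (8)
= -11

-11


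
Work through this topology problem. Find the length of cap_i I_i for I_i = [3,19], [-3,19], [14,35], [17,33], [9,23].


Intersection = [max(a_i), min(b_i)] = [17, 19].
Length = 19 - 17 = 2

2


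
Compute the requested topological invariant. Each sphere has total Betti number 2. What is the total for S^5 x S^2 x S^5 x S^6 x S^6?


Total Betti number is multiplicative under products.
Each S^d (d>=1) has total Betti number 2.
There are 5 sphere factors.
Total = 2^5 = 32

32


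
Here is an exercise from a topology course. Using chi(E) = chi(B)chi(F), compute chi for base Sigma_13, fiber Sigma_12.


For a fiber bundle F -> E -> B (with CW structure): chi(E) = chi(B) * chi(F).
chi(Sigma_13) = -24, chi(Sigma_12) = -22.
chi(E) = (-24) * (-22) = 528

528


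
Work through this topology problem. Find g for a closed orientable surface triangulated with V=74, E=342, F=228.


chi = V - E + F = 74 - 342 + 228 = -40
For orientable closed surface: chi = 2 - 2g, so g = (2 - chi)/2.
g = (2 - (-40)) / 2 = 42 / 2 = 21

21


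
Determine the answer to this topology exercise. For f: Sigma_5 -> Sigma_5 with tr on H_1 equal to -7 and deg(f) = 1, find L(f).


L(f) = tr(f_0*) - tr(f_1*) + tr(f_2*).
= 1 - (-7) + (1)
= 9

9


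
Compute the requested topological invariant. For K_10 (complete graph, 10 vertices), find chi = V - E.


K_10: V = 10, E = C(10,2) = 45.
chi = V - E = 10 - 45 = -35

-35


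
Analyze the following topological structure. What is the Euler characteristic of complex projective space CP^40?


CP^40 has one cell in each even dimension 0, 2, ..., 2*40 (40+1 cells total).
All cells are even-dimensional, so chi = number of cells.
chi = 40 + 1 = 41

41


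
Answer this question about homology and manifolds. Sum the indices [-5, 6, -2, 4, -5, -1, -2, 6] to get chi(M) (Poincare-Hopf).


Poincare-Hopf: chi(M) = sum of indices of zeros.
chi = (-5) + (6) + (-2) + (4) + (-5) + (-1) + (-2) + (6) = 1

1


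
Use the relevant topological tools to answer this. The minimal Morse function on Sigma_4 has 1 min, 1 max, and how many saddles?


A perfect Morse function has m_k = b_k.
For Sigma_4: b_0=1, b_1=2g=8, b_2=1.
Saddles m_1 = 2g = 8

8


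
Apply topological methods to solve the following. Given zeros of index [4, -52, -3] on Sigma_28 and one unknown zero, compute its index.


Poincare-Hopf: sum of indices = chi(M).
chi(Sigma_28) = 2 - 2*28 = -54.
Sum of known indices = -51.
x = chi - (sum known) = -54 - (-51) = -3

-3


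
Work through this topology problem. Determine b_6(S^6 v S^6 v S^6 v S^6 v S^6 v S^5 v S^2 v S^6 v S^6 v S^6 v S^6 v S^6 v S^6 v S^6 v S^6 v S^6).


For a wedge of spheres, H_k (k>0) is free on one generator per sphere of dimension k.
Spheres of dimension 6: count = 14.
b_6 = 14

14


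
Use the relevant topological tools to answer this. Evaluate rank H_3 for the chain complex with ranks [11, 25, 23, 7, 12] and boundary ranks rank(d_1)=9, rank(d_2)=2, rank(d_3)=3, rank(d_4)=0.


rank H_k = rank(ker d_k) - rank(im d_{k+1}).
rank(ker d_3) = rank(C_3) - rank(d_3) = 7 - 3 = 4.
rank(im d_{3+1}) = 0.
rank H_3 = 4 - 0 = 4

4


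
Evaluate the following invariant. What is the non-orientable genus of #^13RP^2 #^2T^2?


Since a >= 1, the sum is non-orientable; each T^2 can be replaced by RP^2 # RP^2 (since T^2#RP^2 = 3RP^2).
Total crosscaps k = 13 + 2*2 = 17.
Check via chi: chi = 13*1 + 2*0 - (13+2-1)*2 = -15 = 2 - k = -15. Consistent.

17


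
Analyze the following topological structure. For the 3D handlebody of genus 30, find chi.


A genus-g handlebody deformation retracts to a wedge of g circles.
chi(vee_g S^1) = 1 - g.
chi(H_30) = 1 - 30 = -29

-29


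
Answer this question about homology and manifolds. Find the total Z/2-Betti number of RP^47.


H^k(RP^47; Z/2) = Z/2 for each 0 <= k <= 47.
Total dimension = 47 + 1 = 48

48


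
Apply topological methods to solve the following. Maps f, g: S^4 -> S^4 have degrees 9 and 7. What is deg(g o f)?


Degree is multiplicative under composition: deg(g o f) = deg(g) * deg(f).
= 7 * 9 = 63

63


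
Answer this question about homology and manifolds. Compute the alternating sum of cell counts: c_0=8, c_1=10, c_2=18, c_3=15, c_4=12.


chi = sum_k (-1)^k c_k.
= (-1)^0*8 + (-1)^1*10 + (-1)^2*18 + (-1)^3*15 + (-1)^4*12
= (8) + (-10) + (18) + (-15) + (12)
= 13

13


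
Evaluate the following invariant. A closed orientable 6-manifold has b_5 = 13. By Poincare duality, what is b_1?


Poincare duality for closed orientable n-manifolds: b_k = b_{n-k}.
Here n = 6, so b_1 = b_5 = 13

13


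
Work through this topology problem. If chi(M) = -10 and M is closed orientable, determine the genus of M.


chi = 2 - 2g for closed orientable surfaces.
-10 = 2 - 2g
2g = 2 - (-10) = 12
g = 6

6


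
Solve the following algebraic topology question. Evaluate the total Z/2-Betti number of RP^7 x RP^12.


dim H^*(RP^n; Z/2) = n+1 (one Z/2 in each degree 0..n).
Total Betti number is multiplicative.
Total = (7+1) * (12+1) = 8 * 13 = 104

104


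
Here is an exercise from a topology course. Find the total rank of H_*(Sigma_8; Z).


For Sigma_8: b_0 = 1, b_1 = 2g = 16, b_2 = 1.
Total = 1 + 16 + 1 = 18

18


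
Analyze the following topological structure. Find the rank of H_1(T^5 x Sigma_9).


pi_1(A x B) = pi_1(A) x pi_1(B); rank of abelianization = b_1.
b_1(T^5) = 5, b_1(Sigma_9) = 2*9 = 18.
b_1(product) = 5 + 18 = 23

23


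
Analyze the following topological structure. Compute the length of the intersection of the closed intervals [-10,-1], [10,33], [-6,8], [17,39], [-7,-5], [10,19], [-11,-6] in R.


Intersection = [max(a_i), min(b_i)] = [17, -6].
Since 17 > -6, the intersection is empty.
Length = 0

0


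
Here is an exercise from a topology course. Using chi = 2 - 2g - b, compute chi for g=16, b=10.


For a compact orientable surface with genus g and b boundary components: chi = 2 - 2g - b.
chi = 2 - 2*16 - 10 = 2 - 32 - 10 = -40

-40


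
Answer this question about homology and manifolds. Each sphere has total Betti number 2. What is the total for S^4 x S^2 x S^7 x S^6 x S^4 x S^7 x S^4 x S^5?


Total Betti number is multiplicative under products.
Each S^d (d>=1) has total Betti number 2.
There are 8 sphere factors.
Total = 2^8 = 256

256


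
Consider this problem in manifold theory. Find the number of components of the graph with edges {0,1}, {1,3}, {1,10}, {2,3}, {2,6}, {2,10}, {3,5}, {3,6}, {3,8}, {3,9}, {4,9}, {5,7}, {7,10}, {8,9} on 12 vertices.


Run DFS/union-find over 12 vertices.
V = 12, E = 14.
Number of components = 2

2


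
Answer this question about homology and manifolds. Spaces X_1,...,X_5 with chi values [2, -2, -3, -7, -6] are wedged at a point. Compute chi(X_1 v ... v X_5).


chi(A v B) = chi(A) + chi(B) - 1 (one point identified).
For 5 spaces: chi = (sum chi_i) - (5 - 1).
sum = -16; chi = -16 - 4 = -20

-20


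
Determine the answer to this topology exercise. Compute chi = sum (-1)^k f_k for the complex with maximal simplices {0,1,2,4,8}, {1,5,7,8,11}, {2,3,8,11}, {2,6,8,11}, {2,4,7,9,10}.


Enumerate all faces; f-vector: f_0=12, f_1=35, f_2=37, f_3=17, f_4=3.
chi = sum (-1)^k f_k = 0

0


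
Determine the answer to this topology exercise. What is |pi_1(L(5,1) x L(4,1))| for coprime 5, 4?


pi_1(X x Y) = pi_1(X) x pi_1(Y).
pi_1(L(5,1)) = Z/5, pi_1(L(4,1)) = Z/4.
|Z/5 x Z/4| = 5 * 4 = 20

20


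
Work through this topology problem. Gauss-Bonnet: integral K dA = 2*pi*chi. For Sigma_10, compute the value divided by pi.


Gauss-Bonnet: integral K dA = 2*pi*chi(M).
chi(Sigma_10) = 2 - 2*10 = -18.
(integral K dA)/pi = 2*chi = 2*(-18) = -36

-36


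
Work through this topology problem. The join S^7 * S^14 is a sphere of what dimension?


Join of spheres: S^m * S^n = S^{m+n+1}.
dim = 7 + 14 + 1 = 22

22


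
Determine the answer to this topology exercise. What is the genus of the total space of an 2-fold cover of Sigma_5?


For an n-sheeted cover: chi(E) = n * chi(B).
chi(Sigma_5) = 2 - 2*5 = -8.
chi(E) = 2 * (-8) = -16.
genus(E) = (2 - chi(E))/2 = (2 - (-16))/2 = 18/2 = 9

9


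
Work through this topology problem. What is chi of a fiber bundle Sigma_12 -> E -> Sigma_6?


For a fiber bundle F -> E -> B (with CW structure): chi(E) = chi(B) * chi(F).
chi(Sigma_6) = -10, chi(Sigma_12) = -22.
chi(E) = (-10) * (-22) = 220

220


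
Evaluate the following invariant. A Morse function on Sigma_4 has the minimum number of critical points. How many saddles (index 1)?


A perfect Morse function has m_k = b_k.
For Sigma_4: b_0=1, b_1=2g=8, b_2=1.
Saddles m_1 = 2g = 8

8


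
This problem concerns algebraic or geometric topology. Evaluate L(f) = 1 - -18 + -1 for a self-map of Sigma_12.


L(f) = tr(f_0*) - tr(f_1*) + tr(f_2*).
= 1 - (-18) + (-1)
= 18

18


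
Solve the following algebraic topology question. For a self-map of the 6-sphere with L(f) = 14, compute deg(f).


L(f) = 1 + (-1)^6 deg(f) on S^6.
14 = 1 + (-1)^6 * deg(f)
(-1)^6 * deg(f) = 13
deg(f) = 13

13


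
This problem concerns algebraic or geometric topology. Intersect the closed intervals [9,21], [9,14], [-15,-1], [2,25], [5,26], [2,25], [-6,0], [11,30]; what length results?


Intersection = [max(a_i), min(b_i)] = [11, -1].
Since 11 > -1, the intersection is empty.
Length = 0

0


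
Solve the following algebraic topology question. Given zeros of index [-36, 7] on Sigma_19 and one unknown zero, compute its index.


Poincare-Hopf: sum of indices = chi(M).
chi(Sigma_19) = 2 - 2*19 = -36.
Sum of known indices = -29.
x = chi - (sum known) = -36 - (-29) = -7

-7


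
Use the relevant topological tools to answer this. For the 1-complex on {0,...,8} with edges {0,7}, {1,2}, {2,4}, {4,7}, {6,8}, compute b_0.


Run DFS/union-find over 9 vertices.
V = 9, E = 5.
Number of components = 4

4


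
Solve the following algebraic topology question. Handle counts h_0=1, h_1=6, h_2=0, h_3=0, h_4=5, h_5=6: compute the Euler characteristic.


Handles of index k contribute (-1)^k to chi (same as CW cells).
chi = (1) + (-6) + (0) + (0) + (5) + (-6) = -6

-6


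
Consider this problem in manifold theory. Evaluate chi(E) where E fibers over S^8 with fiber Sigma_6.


chi(S^8) = 2 (n even), chi(Sigma_6) = 2 - 2*6 = -10.
chi(E) = 2 * (-10) = -20

-20


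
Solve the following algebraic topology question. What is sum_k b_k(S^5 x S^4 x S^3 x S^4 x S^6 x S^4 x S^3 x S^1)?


Total Betti number is multiplicative under products.
Each S^d (d>=1) has total Betti number 2.
There are 8 sphere factors.
Total = 2^8 = 256

256


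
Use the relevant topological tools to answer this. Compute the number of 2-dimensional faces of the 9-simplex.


Delta^9 has 9+1 vertices. A 2-face is a choice of 2+1 vertices.
f_2 = C(9+1, 2+1) = C(10,3) = 120

120


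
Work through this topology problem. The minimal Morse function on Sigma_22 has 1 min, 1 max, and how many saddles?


A perfect Morse function has m_k = b_k.
For Sigma_22: b_0=1, b_1=2g=44, b_2=1.
Saddles m_1 = 2g = 44

44


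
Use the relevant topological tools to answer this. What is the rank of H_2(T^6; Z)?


By the Kunneth formula, b_k(T^n) = C(n,k).
b_2(T^6) = C(6,2).
C(6,2) = 6!/(2!*4!) = 15

15


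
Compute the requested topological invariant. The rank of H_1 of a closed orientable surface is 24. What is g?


For a closed orientable surface: b_1 = 2g.
24 = 2g
g = 24 / 2 = 12

12


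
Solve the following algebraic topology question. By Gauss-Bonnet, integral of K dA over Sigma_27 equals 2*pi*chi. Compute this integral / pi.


Gauss-Bonnet: integral K dA = 2*pi*chi(M).
chi(Sigma_27) = 2 - 2*27 = -52.
(integral K dA)/pi = 2*chi = 2*(-52) = -104

-104


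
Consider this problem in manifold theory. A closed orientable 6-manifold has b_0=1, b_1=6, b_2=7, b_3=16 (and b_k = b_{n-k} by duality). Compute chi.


By Poincare duality b_k = b_{6-k}, so full Betti numbers: b_0=1, b_1=6, b_2=7, b_3=16, b_4=7, b_5=6, b_6=1.
chi = sum (-1)^k b_k = -12

-12


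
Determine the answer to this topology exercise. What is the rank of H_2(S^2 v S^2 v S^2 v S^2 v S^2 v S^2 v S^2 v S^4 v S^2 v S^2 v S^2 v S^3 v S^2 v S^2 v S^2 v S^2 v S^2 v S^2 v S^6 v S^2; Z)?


For a wedge of spheres, H_k (k>0) is free on one generator per sphere of dimension k.
Spheres of dimension 2: count = 17.
b_2 = 17

17


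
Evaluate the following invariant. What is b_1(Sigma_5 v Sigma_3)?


For a wedge: H_1(A v B) = H_1(A) + H_1(B).
b_1(Sigma_5) = 10, b_1(Sigma_3) = 6.
b_1 = 10 + 6 = 16

16


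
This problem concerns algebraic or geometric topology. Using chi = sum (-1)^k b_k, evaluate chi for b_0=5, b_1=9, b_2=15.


chi = sum_k (-1)^k b_k.
= (5) + (-9) + (15)
= 11

11


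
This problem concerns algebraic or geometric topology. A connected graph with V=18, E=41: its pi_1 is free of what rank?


For a connected graph: rank(pi_1) = b_1 = E - V + 1 = 1 - chi.
chi = V - E = 18 - 41 = -23.
rank = 1 - (-23) = 41 - 18 + 1 = 24

24


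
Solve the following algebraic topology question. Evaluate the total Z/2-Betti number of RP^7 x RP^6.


dim H^*(RP^n; Z/2) = n+1 (one Z/2 in each degree 0..n).
Total Betti number is multiplicative.
Total = (7+1) * (6+1) = 8 * 7 = 56

56


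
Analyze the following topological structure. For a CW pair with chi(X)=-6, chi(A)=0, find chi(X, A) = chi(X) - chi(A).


Relative Euler characteristic: chi(X, A) = chi(X) - chi(A).
= -6 - (0) = -6

-6


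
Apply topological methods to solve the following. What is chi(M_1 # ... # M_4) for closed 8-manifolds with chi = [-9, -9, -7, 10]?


For n-manifolds: chi(A#B) = chi(A) + chi(B) - chi(S^8).
chi(S^8) = 1 + (-1)^8 = 2.
chi(#) = (sum chi_i) - (4-1)*chi(S^8) = -15 - 3*2 = -21

-21
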